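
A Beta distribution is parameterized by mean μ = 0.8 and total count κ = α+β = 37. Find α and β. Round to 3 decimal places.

α = 29.600, β = 7.400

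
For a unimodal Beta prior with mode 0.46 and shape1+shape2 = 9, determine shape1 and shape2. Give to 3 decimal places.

shape1 = 4.220, shape2 = 4.780

Mode = (shape1−1)/(κ−2) with κ = shape1+shape2, so shape1−1 = 0.46·7 = 3.220.
shape1 = 4.220; shape2 = κ − shape1 = 4.780.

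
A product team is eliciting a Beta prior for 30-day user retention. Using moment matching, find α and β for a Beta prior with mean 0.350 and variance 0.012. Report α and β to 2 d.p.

Write ν = α+β; then α = μν and Var = μ(1−μ)/(ν+1).
ν = μ(1−μ)/Var − 1 = 0.227500/0.012 − 1 = 17.9583.
α = 0.350·17.9583 = 6.29, β = 0.650·17.9583 = 11.67.

α = 6.29, β = 11.67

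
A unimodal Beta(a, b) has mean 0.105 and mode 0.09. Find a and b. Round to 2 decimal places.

a = 5.74, b = 48.93

Let s = a+b. Mean gives a = μs = 0.105s; mode gives (a−1)/(s−2) = 0.09.
Substituting: 0.105s − 1 = 0.09(s−2) = 0.09s − 0.18, so 0.015s = 0.82 and s = 54.6667.
Then a = 0.105×54.6667 = 5.74 and b = s−a = 48.93.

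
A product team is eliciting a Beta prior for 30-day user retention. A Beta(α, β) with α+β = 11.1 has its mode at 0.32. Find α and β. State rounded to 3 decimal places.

Since the density peak of Beta(α,β) is at (α−1)/(α+β−2),
α = 1 + 0.32(11.1−2) = 3.912 and β = 11.1 − 3.912 = 7.188.

α = 3.912, β = 7.188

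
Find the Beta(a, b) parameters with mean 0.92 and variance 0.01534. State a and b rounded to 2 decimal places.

a = 3.49, b = 0.30

By moment matching, a+b = μ(1−μ)/σ² − 1 = (0.92·0.08)/0.01534 − 1 = 4.7979 − 1 = 3.7979.
Since a/(a+b) = μ, a = 0.92·3.7979 = 3.49 and b = 0.08·3.7979 = 0.30.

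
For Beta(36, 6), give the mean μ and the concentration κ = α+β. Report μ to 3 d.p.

κ = α+β = 36+6 = 42; μ = α/κ = 36/42 = 0.857.

μ = 0.857, κ = 42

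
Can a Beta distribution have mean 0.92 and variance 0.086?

No

A Beta with mean μ has variance μ(1−μ)/(α+β+1) < μ(1−μ).
Here μ(1−μ) = 0.92×0.08 = 0.0736, and 0.086 ≥ 0.0736.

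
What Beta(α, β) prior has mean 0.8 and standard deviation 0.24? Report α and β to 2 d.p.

α = 1.42, β = 0.36

σ² = 0.24² = 0.0576.
With s = α+β, Var = μ(1−μ)/(s+1), so s+1 = (0.8×0.2)/0.0576 = 2.7778 and s = 1.7778.
α = μs = 1.42, β = (1−μ)s = 0.36.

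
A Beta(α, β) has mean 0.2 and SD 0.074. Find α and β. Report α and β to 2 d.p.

Variance = 0.074² = 0.005476. The moment-matching identity α+β = μ(1−μ)/Var − 1 gives
α+β = 0.16/0.005476 − 1 = 28.2184, so α = μ·28.2184 = 5.64 and β = (1−μ)·28.2184 = 22.57.

α = 5.64, β = 22.57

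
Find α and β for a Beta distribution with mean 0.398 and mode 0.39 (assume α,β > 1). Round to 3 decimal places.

α = 10.945, β = 16.555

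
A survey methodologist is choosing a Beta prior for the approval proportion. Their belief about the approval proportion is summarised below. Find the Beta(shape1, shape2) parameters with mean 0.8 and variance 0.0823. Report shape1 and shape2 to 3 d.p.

shape1 = 0.755, shape2 = 0.189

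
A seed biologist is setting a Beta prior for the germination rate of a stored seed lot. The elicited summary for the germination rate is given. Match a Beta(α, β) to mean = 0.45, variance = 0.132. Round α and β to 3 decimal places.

Let s = α+β. The Beta variance is μ(1−μ)/(s+1).
So s+1 = μ(1−μ)/σ² = (0.45×0.55)/0.132 = 0.2475/0.132 = 1.8750, giving s = 0.8750.
Then α = μs = 0.45×0.8750 = 0.394 and β = (1−μ)s = 0.55×0.8750 = 0.481.

α = 0.394, β = 0.481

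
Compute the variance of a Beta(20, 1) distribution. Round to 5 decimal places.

0.00206

α+β = 21 and αβ = 20, so Var = αβ/[(α+β)²(α+β+1)] = 20/9702 = 0.00206.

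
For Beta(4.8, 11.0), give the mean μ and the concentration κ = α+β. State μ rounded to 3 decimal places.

μ = 0.304, κ = 15.8

κ = α+β = 4.8+11.0 = 15.8; μ = α/κ = 4.8/15.8 = 0.304.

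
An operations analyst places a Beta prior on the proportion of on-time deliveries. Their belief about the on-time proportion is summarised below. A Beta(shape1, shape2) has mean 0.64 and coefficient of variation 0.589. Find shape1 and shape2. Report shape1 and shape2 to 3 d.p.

shape1 = 0.398, shape2 = 0.224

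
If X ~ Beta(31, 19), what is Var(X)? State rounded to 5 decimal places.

μ = 31/50 = 0.620000; Var = μ(1−μ)/(α+β+1) = 0.2356000/51 = 0.00462.

0.00462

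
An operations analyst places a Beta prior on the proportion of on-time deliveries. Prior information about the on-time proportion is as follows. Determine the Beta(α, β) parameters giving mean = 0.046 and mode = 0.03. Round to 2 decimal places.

Let s = α+β. Mean gives α = μs = 0.046s; mode gives (α−1)/(s−2) = 0.03.
Substituting: 0.046s − 1 = 0.03(s−2) = 0.03s − 0.06, so 0.016s = 0.94 and s = 58.7500.
Then α = 0.046×58.7500 = 2.70 and β = s−α = 56.05.

α = 2.70, β = 56.05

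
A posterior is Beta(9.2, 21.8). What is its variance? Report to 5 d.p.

α+β = 31.0 and αβ = 200.56, so Var = αβ/[(α+β)²(α+β+1)] = 200.56/30752.000 = 0.00652.

0.00652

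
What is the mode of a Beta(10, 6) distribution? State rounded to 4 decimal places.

0.6429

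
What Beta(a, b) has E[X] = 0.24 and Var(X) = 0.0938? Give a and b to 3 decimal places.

a = 0.227, b = 0.718

By moment matching, a+b = μ(1−μ)/σ² − 1 = (0.24·0.76)/0.0938 − 1 = 1.9446 − 1 = 0.9446.
Since a/(a+b) = μ, a = 0.24·0.9446 = 0.227 and b = 0.76·0.9446 = 0.718.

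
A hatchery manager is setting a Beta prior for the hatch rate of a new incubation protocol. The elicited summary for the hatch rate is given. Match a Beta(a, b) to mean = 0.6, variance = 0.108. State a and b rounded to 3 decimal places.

Write ν = a+b; then a = μν and Var = μ(1−μ)/(ν+1).
ν = μ(1−μ)/Var − 1 = 0.24/0.108 − 1 = 1.2222.
a = 0.6·1.2222 = 0.733, b = 0.4·1.2222 = 0.489.

a = 0.733, b = 0.489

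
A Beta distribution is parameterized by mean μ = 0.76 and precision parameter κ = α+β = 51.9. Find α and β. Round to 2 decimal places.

Split κ in proportion μ : (1−μ): α = 0.76·51.9 = 39.44, β = 51.9 − 39.44 = 12.46.

α = 39.44, β = 12.46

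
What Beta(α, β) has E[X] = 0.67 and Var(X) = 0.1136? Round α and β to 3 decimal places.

α = 0.634, β = 0.312

Write ν = α+β; then α = μν and Var = μ(1−μ)/(ν+1).
ν = μ(1−μ)/Var − 1 = 0.2211/0.1136 − 1 = 0.9463.
α = 0.67·0.9463 = 0.634, β = 0.33·0.9463 = 0.312.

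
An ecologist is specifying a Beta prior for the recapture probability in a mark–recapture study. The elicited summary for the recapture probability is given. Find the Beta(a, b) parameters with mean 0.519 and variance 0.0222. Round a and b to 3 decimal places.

a = 5.317, b = 4.928

By moment matching, a+b = μ(1−μ)/σ² − 1 = (0.519·0.481)/0.0222 − 1 = 11.2450 − 1 = 10.2450.
Since a/(a+b) = μ, a = 0.519·10.2450 = 5.317 and b = 0.481·10.2450 = 4.928.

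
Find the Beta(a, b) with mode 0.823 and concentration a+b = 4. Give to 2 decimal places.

a = 2.65, b = 1.35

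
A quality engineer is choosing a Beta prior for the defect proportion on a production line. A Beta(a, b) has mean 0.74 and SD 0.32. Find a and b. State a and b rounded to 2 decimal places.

a = 0.65, b = 0.23

Variance = 0.32² = 0.1024. The moment-matching identity a+b = μ(1−μ)/Var − 1 gives
a+b = 0.1924/0.1024 − 1 = 0.8789, so a = μ·0.8789 = 0.65 and b = (1−μ)·0.8789 = 0.23.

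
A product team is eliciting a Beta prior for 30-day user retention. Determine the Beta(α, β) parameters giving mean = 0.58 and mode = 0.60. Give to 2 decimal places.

α = 5.80, β = 4.20

With s = α+β: μ = α/s and mode = (α−1)/(s−2). Eliminating α = μs,
μs − 1 = m(s−2) ⇒ s(μ−m) = 1−2m ⇒ s = -0.20/-0.02 = 10.0000.
So α = μs = 5.80, β = (1−μ)s = 4.20.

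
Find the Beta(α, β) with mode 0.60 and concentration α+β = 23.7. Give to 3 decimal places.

For α,β>1 the mode is (α−1)/(α+β−2), so α = mode·(κ−2)+1 = 0.60×21.7+1 = 14.020.
And β = (1−mode)·(κ−2)+1 = 0.40×21.7+1 = 9.680.

α = 14.020, β = 9.680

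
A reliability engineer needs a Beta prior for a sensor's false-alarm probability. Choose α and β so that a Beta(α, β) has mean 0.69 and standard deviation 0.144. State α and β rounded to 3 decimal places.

σ² = 0.144² = 0.020736.
With s = α+β, Var = μ(1−μ)/(s+1), so s+1 = (0.69×0.31)/0.020736 = 10.3154 and s = 9.3154.
α = μs = 6.428, β = (1−μ)s = 2.888.

α = 6.428, β = 2.888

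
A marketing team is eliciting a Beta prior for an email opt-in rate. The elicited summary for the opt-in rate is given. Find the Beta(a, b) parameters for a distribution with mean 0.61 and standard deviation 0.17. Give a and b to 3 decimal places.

First σ² = 0.0289. Setting a = μn, b = (1−μ)n with n = a+b,
μ(1−μ)/(n+1) = 0.0289 ⇒ n+1 = 0.2379/0.0289 = 8.2318 ⇒ n = 7.2318.
Hence a = 0.61×7.2318 = 4.411, b = 0.39×7.2318 = 2.820.

a = 4.411, b = 2.820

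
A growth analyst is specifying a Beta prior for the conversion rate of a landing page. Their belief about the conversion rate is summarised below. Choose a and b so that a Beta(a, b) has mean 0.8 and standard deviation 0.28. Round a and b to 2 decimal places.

a = 0.83, b = 0.21

Variance = 0.28² = 0.0784. The moment-matching identity a+b = μ(1−μ)/Var − 1 gives
a+b = 0.16/0.0784 − 1 = 1.0408, so a = μ·1.0408 = 0.83 and b = (1−μ)·1.0408 = 0.21.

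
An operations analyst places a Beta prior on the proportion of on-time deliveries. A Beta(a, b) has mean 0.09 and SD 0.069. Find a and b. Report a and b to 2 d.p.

a = 1.46, b = 14.74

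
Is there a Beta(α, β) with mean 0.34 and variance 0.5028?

No

A Beta with mean μ has variance μ(1−μ)/(α+β+1) < μ(1−μ).
Here μ(1−μ) = 0.34×0.66 = 0.2244, and 0.5028 ≥ 0.2244.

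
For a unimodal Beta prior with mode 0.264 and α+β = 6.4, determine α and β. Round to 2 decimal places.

α = 2.16, β = 4.24

Mode = (α−1)/(κ−2) with κ = α+β, so α−1 = 0.264·4.4 = 1.16.
α = 2.16; β = κ − α = 4.24.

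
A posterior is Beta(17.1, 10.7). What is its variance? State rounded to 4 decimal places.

0.0082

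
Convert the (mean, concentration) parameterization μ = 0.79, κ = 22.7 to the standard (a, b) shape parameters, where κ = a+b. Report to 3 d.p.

a = 17.933, b = 4.767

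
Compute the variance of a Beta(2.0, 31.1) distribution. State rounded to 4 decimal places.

μ = 2.0/33.1 = 0.060423; Var = μ(1−μ)/(α+β+1) = 0.0567720/34.1 = 0.0017.

0.0017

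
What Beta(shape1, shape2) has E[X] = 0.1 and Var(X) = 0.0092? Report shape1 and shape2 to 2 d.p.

By moment matching, shape1+shape2 = μ(1−μ)/σ² − 1 = (0.1·0.9)/0.0092 − 1 = 9.7826 − 1 = 8.7826.
Since shape1/(shape1+shape2) = μ, shape1 = 0.1·8.7826 = 0.88 and shape2 = 0.9·8.7826 = 7.90.

shape1 = 0.88, shape2 = 7.90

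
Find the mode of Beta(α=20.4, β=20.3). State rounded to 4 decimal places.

0.5013

The density x^(α−1)(1−x)^(β−1) is maximised at (α−1)/(α+β−2) = 19.4/38.7 = 0.5013.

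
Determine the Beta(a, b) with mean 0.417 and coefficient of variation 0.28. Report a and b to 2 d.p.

a = 7.02, b = 9.81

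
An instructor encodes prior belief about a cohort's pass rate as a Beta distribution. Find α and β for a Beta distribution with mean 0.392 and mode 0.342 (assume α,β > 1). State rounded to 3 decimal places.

α = 2.477, β = 3.843

Let s = α+β. Mean gives α = μs = 0.392s; mode gives (α−1)/(s−2) = 0.342.
Substituting: 0.392s − 1 = 0.342(s−2) = 0.342s − 0.684, so 0.050s = 0.316 and s = 6.3200.
Then α = 0.392×6.3200 = 2.477 and β = s−α = 3.843.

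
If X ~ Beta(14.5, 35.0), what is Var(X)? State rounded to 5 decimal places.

0.00410

Var = αβ/[(α+β)²(α+β+1)] = (14.5×35.0)/(49.5²×50.5) = 507.50/123737.625 = 0.00410.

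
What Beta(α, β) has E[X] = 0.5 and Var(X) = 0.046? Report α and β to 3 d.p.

α = 2.217, β = 2.217

By moment matching, α+β = μ(1−μ)/σ² − 1 = (0.5·0.5)/0.046 − 1 = 5.4348 − 1 = 4.4348.
Since α/(α+β) = μ, α = 0.5·4.4348 = 2.217 and β = 0.5·4.4348 = 2.217.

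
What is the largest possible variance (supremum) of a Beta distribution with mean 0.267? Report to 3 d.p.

Var = μ(1−μ)/(α+β+1), which approaches μ(1−μ) as α+β → 0.
So the supremum is μ(1−μ) = 0.267×0.733 = 0.196.

0.196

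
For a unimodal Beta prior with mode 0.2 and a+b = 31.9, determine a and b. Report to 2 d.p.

For a,b>1 the mode is (a−1)/(a+b−2), so a = mode·(κ−2)+1 = 0.2×29.9+1 = 6.98.
And b = (1−mode)·(κ−2)+1 = 0.8×29.9+1 = 24.92.

a = 6.98, b = 24.92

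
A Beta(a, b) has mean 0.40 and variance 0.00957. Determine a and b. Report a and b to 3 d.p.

Let s = a+b. The Beta variance is μ(1−μ)/(s+1).
So s+1 = μ(1−μ)/σ² = (0.40×0.60)/0.00957 = 0.2400/0.00957 = 25.0784, giving s = 24.0784.
Then a = μs = 0.40×24.0784 = 9.631 and b = (1−μ)s = 0.60×24.0784 = 14.447.

a = 9.631, b = 14.447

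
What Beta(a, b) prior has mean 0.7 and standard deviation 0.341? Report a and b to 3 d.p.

a = 0.564, b = 0.242

First σ² = 0.116281. Setting a = μn, b = (1−μ)n with n = a+b,
μ(1−μ)/(n+1) = 0.116281 ⇒ n+1 = 0.21/0.116281 = 1.8060 ⇒ n = 0.8060.
Hence a = 0.7×0.8060 = 0.564, b = 0.3×0.8060 = 0.242.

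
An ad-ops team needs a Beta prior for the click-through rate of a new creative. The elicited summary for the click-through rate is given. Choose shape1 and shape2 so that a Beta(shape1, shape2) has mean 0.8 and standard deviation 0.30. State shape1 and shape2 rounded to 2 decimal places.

Variance = 0.30² = 0.0900. The moment-matching identity shape1+shape2 = μ(1−μ)/Var − 1 gives
shape1+shape2 = 0.16/0.0900 − 1 = 0.7778, so shape1 = μ·0.7778 = 0.62 and shape2 = (1−μ)·0.7778 = 0.16.

shape1 = 0.62, shape2 = 0.16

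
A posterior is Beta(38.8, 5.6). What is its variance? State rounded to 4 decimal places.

0.0024

α+β = 44.4 and αβ = 217.28, so Var = αβ/[(α+β)²(α+β+1)] = 217.28/89499.744 = 0.0024.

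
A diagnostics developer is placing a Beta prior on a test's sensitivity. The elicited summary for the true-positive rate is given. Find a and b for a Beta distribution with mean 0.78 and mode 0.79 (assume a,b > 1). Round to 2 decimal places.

With s = a+b: μ = a/s and mode = (a−1)/(s−2). Eliminating a = μs,
μs − 1 = m(s−2) ⇒ s(μ−m) = 1−2m ⇒ s = -0.58/-0.01 = 58.0000.
So a = μs = 45.24, b = (1−μ)s = 12.76.

a = 45.24, b = 12.76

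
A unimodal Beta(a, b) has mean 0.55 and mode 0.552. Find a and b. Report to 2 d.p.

a = 28.60, b = 23.40

With s = a+b: μ = a/s and mode = (a−1)/(s−2). Eliminating a = μs,
μs − 1 = m(s−2) ⇒ s(μ−m) = 1−2m ⇒ s = -0.104/-0.002 = 52.0000.
So a = μs = 28.60, b = (1−μ)s = 23.40.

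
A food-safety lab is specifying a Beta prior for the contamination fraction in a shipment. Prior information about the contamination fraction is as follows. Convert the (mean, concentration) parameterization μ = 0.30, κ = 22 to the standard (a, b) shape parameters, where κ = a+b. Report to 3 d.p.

a = 6.600, b = 15.400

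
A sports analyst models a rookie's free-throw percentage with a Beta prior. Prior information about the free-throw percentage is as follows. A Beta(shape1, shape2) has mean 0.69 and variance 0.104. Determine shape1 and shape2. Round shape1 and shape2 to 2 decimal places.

shape1 = 0.73, shape2 = 0.33

Write ν = shape1+shape2; then shape1 = μν and Var = μ(1−μ)/(ν+1).
ν = μ(1−μ)/Var − 1 = 0.2139/0.104 − 1 = 1.0567.
shape1 = 0.69·1.0567 = 0.73, shape2 = 0.31·1.0567 = 0.33.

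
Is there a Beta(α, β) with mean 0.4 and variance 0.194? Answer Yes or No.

A Beta with mean μ has variance μ(1−μ)/(α+β+1) < μ(1−μ).
Here μ(1−μ) = 0.4×0.6 = 0.24, and 0.194 < 0.24.

Yes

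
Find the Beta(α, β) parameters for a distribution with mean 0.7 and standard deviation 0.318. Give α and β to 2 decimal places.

α = 0.75, β = 0.32

σ² = 0.318² = 0.101124.
With s = α+β, Var = μ(1−μ)/(s+1), so s+1 = (0.7×0.3)/0.101124 = 2.0767 and s = 1.0767.
α = μs = 0.75, β = (1−μ)s = 0.32.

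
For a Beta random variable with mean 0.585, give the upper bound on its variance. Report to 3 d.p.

0.243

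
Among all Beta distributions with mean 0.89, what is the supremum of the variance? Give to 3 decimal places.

0.098

Var = μ(1−μ)/(α+β+1), which approaches μ(1−μ) as α+β → 0.
So the supremum is μ(1−μ) = 0.89×0.11 = 0.098.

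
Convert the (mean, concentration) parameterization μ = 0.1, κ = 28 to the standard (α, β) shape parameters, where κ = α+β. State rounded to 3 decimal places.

α = 2.800, β = 25.200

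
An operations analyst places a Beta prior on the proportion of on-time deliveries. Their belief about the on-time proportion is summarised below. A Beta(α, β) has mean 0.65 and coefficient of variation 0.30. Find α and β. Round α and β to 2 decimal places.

Var = (CV·μ)² = (0.30×0.65)² = 0.038025.
α+β = μ(1−μ)/Var − 1 = 0.2275/0.038025 − 1 = 4.9829.
Thus α = 0.65·4.9829 = 3.24 and β = 0.35·4.9829 = 1.74.

α = 3.24, β = 1.74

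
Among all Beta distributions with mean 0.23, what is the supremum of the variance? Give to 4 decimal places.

0.1771

Var = μ(1−μ)/(α+β+1), which approaches μ(1−μ) as α+β → 0.
So the supremum is μ(1−μ) = 0.23×0.77 = 0.1771.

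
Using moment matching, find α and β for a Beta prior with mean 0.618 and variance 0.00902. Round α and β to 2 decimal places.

Let s = α+β. The Beta variance is μ(1−μ)/(s+1).
So s+1 = μ(1−μ)/σ² = (0.618×0.382)/0.00902 = 0.236076/0.00902 = 26.1725, giving s = 25.1725.
Then α = μs = 0.618×25.1725 = 15.56 and β = (1−μ)s = 0.382×25.1725 = 9.62.

α = 15.56, β = 9.62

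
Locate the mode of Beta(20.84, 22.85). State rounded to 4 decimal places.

The density x^(α−1)(1−x)^(β−1) is maximised at (α−1)/(α+β−2) = 19.84/41.69 = 0.4759.

0.4759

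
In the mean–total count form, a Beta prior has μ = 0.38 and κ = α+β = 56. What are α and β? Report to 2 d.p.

α = μκ = 0.38×56 = 21.28 and β = (1−μ)κ = 0.62×56 = 34.72.

α = 21.28, β = 34.72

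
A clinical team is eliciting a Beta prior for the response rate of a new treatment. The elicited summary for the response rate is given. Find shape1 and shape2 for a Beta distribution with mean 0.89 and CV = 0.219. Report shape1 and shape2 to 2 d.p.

σ = CV·μ = 0.219×0.89 = 0.19491, so σ² = 0.037990.
s+1 = μ(1−μ)/σ² = 0.0979/0.037990 = 2.5770, so s = shape1+shape2 = 1.5770.
shape1 = μs = 1.40, shape2 = (1−μ)s = 0.17.

shape1 = 1.40, shape2 = 0.17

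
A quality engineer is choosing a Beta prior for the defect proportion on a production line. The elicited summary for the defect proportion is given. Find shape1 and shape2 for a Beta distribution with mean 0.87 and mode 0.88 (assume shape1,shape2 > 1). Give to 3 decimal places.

With s = shape1+shape2: μ = shape1/s and mode = (shape1−1)/(s−2). Eliminating shape1 = μs,
μs − 1 = m(s−2) ⇒ s(μ−m) = 1−2m ⇒ s = -0.76/-0.01 = 76.0000.
So shape1 = μs = 66.120, shape2 = (1−μ)s = 9.880.

shape1 = 66.120, shape2 = 9.880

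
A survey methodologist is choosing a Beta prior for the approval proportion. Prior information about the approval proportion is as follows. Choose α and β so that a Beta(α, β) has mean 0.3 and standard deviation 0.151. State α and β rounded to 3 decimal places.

α = 2.463, β = 5.747

Variance = 0.151² = 0.022801. The moment-matching identity α+β = μ(1−μ)/Var − 1 gives
α+β = 0.21/0.022801 − 1 = 8.2101, so α = μ·8.2101 = 2.463 and β = (1−μ)·8.2101 = 5.747.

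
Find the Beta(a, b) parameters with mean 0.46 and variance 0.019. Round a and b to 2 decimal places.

a = 5.55, b = 6.52

By moment matching, a+b = μ(1−μ)/σ² − 1 = (0.46·0.54)/0.019 − 1 = 13.0737 − 1 = 12.0737.
Since a/(a+b) = μ, a = 0.46·12.0737 = 5.55 and b = 0.54·12.0737 = 6.52.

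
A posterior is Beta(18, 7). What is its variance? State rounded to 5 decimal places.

0.00775

μ = 18/25 = 0.720000; Var = μ(1−μ)/(α+β+1) = 0.2016000/26 = 0.00775.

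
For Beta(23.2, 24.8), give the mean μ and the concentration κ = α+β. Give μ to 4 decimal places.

κ = α+β = 23.2+24.8 = 48.0; μ = α/κ = 23.2/48.0 = 0.4833.

μ = 0.4833, κ = 48.0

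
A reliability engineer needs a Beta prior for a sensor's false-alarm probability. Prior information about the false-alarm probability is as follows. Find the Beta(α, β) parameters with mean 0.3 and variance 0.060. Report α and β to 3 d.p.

α = 0.750, β = 1.750

Write ν = α+β; then α = μν and Var = μ(1−μ)/(ν+1).
ν = μ(1−μ)/Var − 1 = 0.21/0.060 − 1 = 2.5000.
α = 0.3·2.5000 = 0.750, β = 0.7·2.5000 = 1.750.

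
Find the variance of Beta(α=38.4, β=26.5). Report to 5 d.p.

Var = αβ/[(α+β)²(α+β+1)] = (38.4×26.5)/(64.9²×65.9) = 1017.60/277571.459 = 0.00367.

0.00367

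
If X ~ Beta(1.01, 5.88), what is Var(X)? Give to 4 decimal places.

μ = 1.01/6.89 = 0.146589; Var = μ(1−μ)/(α+β+1) = 0.1251008/7.89 = 0.0159.

0.0159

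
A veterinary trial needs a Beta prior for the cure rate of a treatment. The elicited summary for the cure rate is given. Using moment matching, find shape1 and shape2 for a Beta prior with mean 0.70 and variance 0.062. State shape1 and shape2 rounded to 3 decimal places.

Let s = shape1+shape2. The Beta variance is μ(1−μ)/(s+1).
So s+1 = μ(1−μ)/σ² = (0.70×0.30)/0.062 = 0.2100/0.062 = 3.3871, giving s = 2.3871.
Then shape1 = μs = 0.70×2.3871 = 1.671 and shape2 = (1−μ)s = 0.30×2.3871 = 0.716.

shape1 = 1.671, shape2 = 0.716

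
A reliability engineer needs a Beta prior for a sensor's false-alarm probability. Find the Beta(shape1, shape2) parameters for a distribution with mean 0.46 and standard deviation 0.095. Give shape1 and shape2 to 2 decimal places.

First σ² = 0.009025. Setting shape1 = μn, shape2 = (1−μ)n with n = shape1+shape2,
μ(1−μ)/(n+1) = 0.009025 ⇒ n+1 = 0.2484/0.009025 = 27.5235 ⇒ n = 26.5235.
Hence shape1 = 0.46×26.5235 = 12.20, shape2 = 0.54×26.5235 = 14.32.

shape1 = 12.20, shape2 = 14.32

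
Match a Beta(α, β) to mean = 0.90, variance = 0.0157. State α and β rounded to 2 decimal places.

By moment matching, α+β = μ(1−μ)/σ² − 1 = (0.90·0.10)/0.0157 − 1 = 5.7325 − 1 = 4.7325.
Since α/(α+β) = μ, α = 0.90·4.7325 = 4.26 and β = 0.10·4.7325 = 0.47.

α = 4.26, β = 0.47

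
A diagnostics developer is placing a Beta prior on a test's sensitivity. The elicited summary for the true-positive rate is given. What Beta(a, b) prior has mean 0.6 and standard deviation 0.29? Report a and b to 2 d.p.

σ² = 0.29² = 0.0841.
With s = a+b, Var = μ(1−μ)/(s+1), so s+1 = (0.6×0.4)/0.0841 = 2.8537 and s = 1.8537.
a = μs = 1.11, b = (1−μ)s = 0.74.

a = 1.11, b = 0.74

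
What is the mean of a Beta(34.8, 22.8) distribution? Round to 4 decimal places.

0.6042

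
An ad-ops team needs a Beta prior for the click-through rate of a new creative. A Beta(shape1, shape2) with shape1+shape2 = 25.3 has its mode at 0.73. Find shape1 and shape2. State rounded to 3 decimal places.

shape1 = 18.009, shape2 = 7.291

Mode = (shape1−1)/(κ−2) with κ = shape1+shape2, so shape1−1 = 0.73·23.3 = 17.009.
shape1 = 18.009; shape2 = κ − shape1 = 7.291.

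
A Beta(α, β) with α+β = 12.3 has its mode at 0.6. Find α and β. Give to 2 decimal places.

For α,β>1 the mode is (α−1)/(α+β−2), so α = mode·(κ−2)+1 = 0.6×10.3+1 = 7.18.
And β = (1−mode)·(κ−2)+1 = 0.4×10.3+1 = 5.12.

α = 7.18, β = 5.12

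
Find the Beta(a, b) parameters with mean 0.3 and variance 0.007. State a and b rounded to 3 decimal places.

Write ν = a+b; then a = μν and Var = μ(1−μ)/(ν+1).
ν = μ(1−μ)/Var − 1 = 0.21/0.007 − 1 = 29.0000.
a = 0.3·29.0000 = 8.700, b = 0.7·29.0000 = 20.300.

a = 8.700, b = 20.300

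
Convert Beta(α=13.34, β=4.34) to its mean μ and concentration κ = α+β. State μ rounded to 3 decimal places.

μ = 0.755, κ = 17.68

κ = α+β = 13.34+4.34 = 17.68; μ = α/κ = 13.34/17.68 = 0.755.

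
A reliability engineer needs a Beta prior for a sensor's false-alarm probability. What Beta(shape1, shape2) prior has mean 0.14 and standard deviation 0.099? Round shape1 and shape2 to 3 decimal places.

First σ² = 0.009801. Setting shape1 = μn, shape2 = (1−μ)n with n = shape1+shape2,
μ(1−μ)/(n+1) = 0.009801 ⇒ n+1 = 0.1204/0.009801 = 12.2845 ⇒ n = 11.2845.
Hence shape1 = 0.14×11.2845 = 1.580, shape2 = 0.86×11.2845 = 9.705.

shape1 = 1.580, shape2 = 9.705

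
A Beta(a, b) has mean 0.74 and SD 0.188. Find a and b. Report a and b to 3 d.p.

a = 3.288, b = 1.155

Variance = 0.188² = 0.035344. The moment-matching identity a+b = μ(1−μ)/Var − 1 gives
a+b = 0.1924/0.035344 − 1 = 4.4436, so a = μ·4.4436 = 3.288 and b = (1−μ)·4.4436 = 1.155.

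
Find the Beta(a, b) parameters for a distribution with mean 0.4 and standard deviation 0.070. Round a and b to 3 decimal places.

Variance = 0.070² = 0.004900. The moment-matching identity a+b = μ(1−μ)/Var − 1 gives
a+b = 0.24/0.004900 − 1 = 47.9796, so a = μ·47.9796 = 19.192 and b = (1−μ)·47.9796 = 28.788.

a = 19.192, b = 28.788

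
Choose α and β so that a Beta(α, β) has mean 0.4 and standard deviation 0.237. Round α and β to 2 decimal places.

σ² = 0.237² = 0.056169.
With s = α+β, Var = μ(1−μ)/(s+1), so s+1 = (0.4×0.6)/0.056169 = 4.2728 and s = 3.2728.
α = μs = 1.31, β = (1−μ)s = 1.96.

α = 1.31, β = 1.96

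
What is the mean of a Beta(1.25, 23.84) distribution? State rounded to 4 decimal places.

The Beta mean is α/(α+β) = 1.25/(1.25+23.84) = 0.0498.

0.0498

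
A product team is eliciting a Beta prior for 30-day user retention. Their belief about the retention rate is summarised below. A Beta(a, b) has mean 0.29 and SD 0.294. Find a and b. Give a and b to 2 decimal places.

First σ² = 0.086436. Setting a = μn, b = (1−μ)n with n = a+b,
μ(1−μ)/(n+1) = 0.086436 ⇒ n+1 = 0.2059/0.086436 = 2.3821 ⇒ n = 1.3821.
Hence a = 0.29×1.3821 = 0.40, b = 0.71×1.3821 = 0.98.

a = 0.40, b = 0.98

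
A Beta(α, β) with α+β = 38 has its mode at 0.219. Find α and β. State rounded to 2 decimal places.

Since the density peak of Beta(α,β) is at (α−1)/(α+β−2),
α = 1 + 0.219(38−2) = 8.88 and β = 38 − 8.88 = 29.12.

α = 8.88, β = 29.12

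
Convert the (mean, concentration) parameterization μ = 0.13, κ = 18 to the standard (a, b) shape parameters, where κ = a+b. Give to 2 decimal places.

a = 2.34, b = 15.66

Split κ in proportion μ : (1−μ): a = 0.13·18 = 2.34, b = 18 − 2.34 = 15.66.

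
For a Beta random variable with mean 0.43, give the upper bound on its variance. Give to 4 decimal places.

For fixed mean μ the Beta variance is μ(1−μ)/(α+β+1), increasing as α+β decreases.
Its least upper bound (not attained) is μ(1−μ) = 0.43·0.57 = 0.2451.

0.2451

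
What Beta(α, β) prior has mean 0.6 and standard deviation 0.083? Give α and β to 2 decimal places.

α = 20.30, β = 13.54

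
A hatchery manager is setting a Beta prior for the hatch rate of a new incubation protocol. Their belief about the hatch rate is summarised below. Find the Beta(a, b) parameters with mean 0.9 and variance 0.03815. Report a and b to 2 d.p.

Write ν = a+b; then a = μν and Var = μ(1−μ)/(ν+1).
ν = μ(1−μ)/Var − 1 = 0.09/0.03815 − 1 = 1.3591.
a = 0.9·1.3591 = 1.22, b = 0.1·1.3591 = 0.14.

a = 1.22, b = 0.14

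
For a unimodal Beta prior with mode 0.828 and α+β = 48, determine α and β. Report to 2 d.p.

α = 39.09, β = 8.91

Since the density peak of Beta(α,β) is at (α−1)/(α+β−2),
α = 1 + 0.828(48−2) = 39.09 and β = 48 − 39.09 = 8.91.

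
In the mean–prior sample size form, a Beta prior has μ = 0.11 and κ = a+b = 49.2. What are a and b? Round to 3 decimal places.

a = 5.412, b = 43.788

Split κ in proportion μ : (1−μ): a = 0.11·49.2 = 5.412, b = 49.2 − 5.412 = 43.788.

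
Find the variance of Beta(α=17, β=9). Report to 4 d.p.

0.0084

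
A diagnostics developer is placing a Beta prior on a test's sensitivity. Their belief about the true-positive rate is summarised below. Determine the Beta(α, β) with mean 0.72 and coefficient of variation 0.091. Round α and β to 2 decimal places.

α = 33.09, β = 12.87

σ = CV·μ = 0.091×0.72 = 0.06552, so σ² = 0.004293.
s+1 = μ(1−μ)/σ² = 0.2016/0.004293 = 46.9616, so s = α+β = 45.9616.
α = μs = 33.09, β = (1−μ)s = 12.87.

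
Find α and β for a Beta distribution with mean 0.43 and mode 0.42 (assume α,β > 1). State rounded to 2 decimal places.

With s = α+β: μ = α/s and mode = (α−1)/(s−2). Eliminating α = μs,
μs − 1 = m(s−2) ⇒ s(μ−m) = 1−2m ⇒ s = 0.16/0.01 = 16.0000.
So α = μs = 6.88, β = (1−μ)s = 9.12.

α = 6.88, β = 9.12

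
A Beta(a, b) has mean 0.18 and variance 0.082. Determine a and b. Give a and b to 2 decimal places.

Let s = a+b. The Beta variance is μ(1−μ)/(s+1).
So s+1 = μ(1−μ)/σ² = (0.18×0.82)/0.082 = 0.1476/0.082 = 1.8000, giving s = 0.8000.
Then a = μs = 0.18×0.8000 = 0.14 and b = (1−μ)s = 0.82×0.8000 = 0.66.

a = 0.14, b = 0.66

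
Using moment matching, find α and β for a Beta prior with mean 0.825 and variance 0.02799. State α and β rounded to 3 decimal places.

Let s = α+β. The Beta variance is μ(1−μ)/(s+1).
So s+1 = μ(1−μ)/σ² = (0.825×0.175)/0.02799 = 0.144375/0.02799 = 5.1581, giving s = 4.1581.
Then α = μs = 0.825×4.1581 = 3.430 and β = (1−μ)s = 0.175×4.1581 = 0.728.

α = 3.430, β = 0.728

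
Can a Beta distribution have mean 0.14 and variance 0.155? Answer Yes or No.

No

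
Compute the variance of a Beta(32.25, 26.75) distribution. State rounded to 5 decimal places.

0.00413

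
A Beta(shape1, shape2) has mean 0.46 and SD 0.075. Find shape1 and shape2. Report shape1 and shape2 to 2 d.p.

σ² = 0.075² = 0.005625.
With s = shape1+shape2, Var = μ(1−μ)/(s+1), so s+1 = (0.46×0.54)/0.005625 = 44.1600 and s = 43.1600.
shape1 = μs = 19.85, shape2 = (1−μ)s = 23.31.

shape1 = 19.85, shape2 = 23.31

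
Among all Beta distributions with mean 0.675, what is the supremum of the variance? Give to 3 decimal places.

For fixed mean μ the Beta variance is μ(1−μ)/(α+β+1), increasing as α+β decreases.
Its least upper bound (not attained) is μ(1−μ) = 0.675·0.325 = 0.219.

0.219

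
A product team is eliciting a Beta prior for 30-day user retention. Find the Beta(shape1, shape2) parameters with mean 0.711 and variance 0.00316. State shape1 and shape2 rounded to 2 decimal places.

shape1 = 45.52, shape2 = 18.50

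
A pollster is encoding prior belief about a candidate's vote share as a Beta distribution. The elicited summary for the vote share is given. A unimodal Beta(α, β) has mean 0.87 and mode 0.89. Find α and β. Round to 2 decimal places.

α = 33.93, β = 5.07

Let s = α+β. Mean gives α = μs = 0.87s; mode gives (α−1)/(s−2) = 0.89.
Substituting: 0.87s − 1 = 0.89(s−2) = 0.89s − 1.78, so -0.02s = -0.78 and s = 39.0000.
Then α = 0.87×39.0000 = 33.93 and β = s−α = 5.07.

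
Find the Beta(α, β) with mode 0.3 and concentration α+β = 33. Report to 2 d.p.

α = 10.30, β = 22.70

Mode = (α−1)/(κ−2) with κ = α+β, so α−1 = 0.3·31 = 9.30.
α = 10.30; β = κ − α = 22.70.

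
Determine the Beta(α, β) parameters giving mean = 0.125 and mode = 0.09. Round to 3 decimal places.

α = 2.929, β = 20.500

Let s = α+β. Mean gives α = μs = 0.125s; mode gives (α−1)/(s−2) = 0.09.
Substituting: 0.125s − 1 = 0.09(s−2) = 0.09s − 0.18, so 0.035s = 0.82 and s = 23.4286.
Then α = 0.125×23.4286 = 2.929 and β = s−α = 20.500.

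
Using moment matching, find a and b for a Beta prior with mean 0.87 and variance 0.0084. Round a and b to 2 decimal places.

Write ν = a+b; then a = μν and Var = μ(1−μ)/(ν+1).
ν = μ(1−μ)/Var − 1 = 0.1131/0.0084 − 1 = 12.4643.
a = 0.87·12.4643 = 10.84, b = 0.13·12.4643 = 1.62.

a = 10.84, b = 1.62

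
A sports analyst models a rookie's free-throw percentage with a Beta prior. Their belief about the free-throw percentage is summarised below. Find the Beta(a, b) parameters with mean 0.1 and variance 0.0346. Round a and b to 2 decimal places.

a = 0.16, b = 1.44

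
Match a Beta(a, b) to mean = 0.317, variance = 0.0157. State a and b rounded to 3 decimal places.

a = 4.055, b = 8.736

Write ν = a+b; then a = μν and Var = μ(1−μ)/(ν+1).
ν = μ(1−μ)/Var − 1 = 0.216511/0.0157 − 1 = 12.7905.
a = 0.317·12.7905 = 4.055, b = 0.683·12.7905 = 8.736.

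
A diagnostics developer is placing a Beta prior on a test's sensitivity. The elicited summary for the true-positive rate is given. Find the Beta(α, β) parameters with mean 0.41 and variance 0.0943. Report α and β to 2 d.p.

Write ν = α+β; then α = μν and Var = μ(1−μ)/(ν+1).
ν = μ(1−μ)/Var − 1 = 0.2419/0.0943 − 1 = 1.5652.
α = 0.41·1.5652 = 0.64, β = 0.59·1.5652 = 0.92.

α = 0.64, β = 0.92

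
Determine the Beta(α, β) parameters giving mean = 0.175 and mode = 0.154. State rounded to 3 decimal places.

α = 5.767, β = 27.186

Let s = α+β. Mean gives α = μs = 0.175s; mode gives (α−1)/(s−2) = 0.154.
Substituting: 0.175s − 1 = 0.154(s−2) = 0.154s − 0.308, so 0.021s = 0.692 and s = 32.9524.
Then α = 0.175×32.9524 = 5.767 and β = s−α = 27.186.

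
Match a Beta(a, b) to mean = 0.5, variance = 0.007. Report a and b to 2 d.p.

a = 17.36, b = 17.36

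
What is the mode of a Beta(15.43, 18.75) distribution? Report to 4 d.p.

The density x^(α−1)(1−x)^(β−1) is maximised at (α−1)/(α+β−2) = 14.43/32.18 = 0.4484.

0.4484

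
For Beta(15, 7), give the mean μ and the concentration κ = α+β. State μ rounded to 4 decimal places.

μ = 0.6818, κ = 22

κ = α+β = 15+7 = 22; μ = α/κ = 15/22 = 0.6818.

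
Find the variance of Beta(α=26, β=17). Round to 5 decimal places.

μ = 26/43 = 0.604651; Var = μ(1−μ)/(α+β+1) = 0.2390481/44 = 0.00543.

0.00543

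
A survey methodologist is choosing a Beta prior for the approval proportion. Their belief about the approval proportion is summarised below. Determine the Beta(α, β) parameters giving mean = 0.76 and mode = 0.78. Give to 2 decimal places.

With s = α+β: μ = α/s and mode = (α−1)/(s−2). Eliminating α = μs,
μs − 1 = m(s−2) ⇒ s(μ−m) = 1−2m ⇒ s = -0.56/-0.02 = 28.0000.
So α = μs = 21.28, β = (1−μ)s = 6.72.

α = 21.28, β = 6.72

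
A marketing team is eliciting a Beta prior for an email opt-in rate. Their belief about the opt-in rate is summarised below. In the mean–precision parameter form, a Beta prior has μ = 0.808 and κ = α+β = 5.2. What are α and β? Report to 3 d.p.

α = 4.202, β = 0.998

Split κ in proportion μ : (1−μ): α = 0.808·5.2 = 4.202, β = 5.2 − 4.202 = 0.998.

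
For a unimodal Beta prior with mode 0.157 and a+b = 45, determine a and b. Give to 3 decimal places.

Mode = (a−1)/(κ−2) with κ = a+b, so a−1 = 0.157·43 = 6.751.
a = 7.751; b = κ − a = 37.249.

a = 7.751, b = 37.249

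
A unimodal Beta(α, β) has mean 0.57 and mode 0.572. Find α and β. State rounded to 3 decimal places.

α = 41.040, β = 30.960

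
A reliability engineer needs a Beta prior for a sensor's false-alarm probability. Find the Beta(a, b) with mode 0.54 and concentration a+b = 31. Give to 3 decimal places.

a = 16.660, b = 14.340

For a,b>1 the mode is (a−1)/(a+b−2), so a = mode·(κ−2)+1 = 0.54×29+1 = 16.660.
And b = (1−mode)·(κ−2)+1 = 0.46×29+1 = 14.340.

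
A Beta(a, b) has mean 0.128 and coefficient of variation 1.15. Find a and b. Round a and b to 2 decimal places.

a = 0.53, b = 3.62

Var = (CV·μ)² = (1.15×0.128)² = 0.021668.
a+b = μ(1−μ)/Var − 1 = 0.111616/0.021668 − 1 = 4.1512.
Thus a = 0.128·4.1512 = 0.53 and b = 0.872·4.1512 = 3.62.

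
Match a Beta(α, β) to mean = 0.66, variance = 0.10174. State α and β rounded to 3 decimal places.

α = 0.796, β = 0.410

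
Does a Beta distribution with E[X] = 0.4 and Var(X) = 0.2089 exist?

Yes

The Beta variance bound is σ² < μ(1−μ).
Here μ(1−μ) = 0.4×0.6 = 0.24, and 0.2089 < 0.24.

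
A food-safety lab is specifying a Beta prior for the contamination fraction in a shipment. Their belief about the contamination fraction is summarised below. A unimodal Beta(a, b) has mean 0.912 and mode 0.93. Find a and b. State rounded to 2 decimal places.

a = 43.57, b = 4.20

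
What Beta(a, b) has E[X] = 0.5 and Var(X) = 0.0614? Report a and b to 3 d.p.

Write ν = a+b; then a = μν and Var = μ(1−μ)/(ν+1).
ν = μ(1−μ)/Var − 1 = 0.25/0.0614 − 1 = 3.0717.
a = 0.5·3.0717 = 1.536, b = 0.5·3.0717 = 1.536.

a = 1.536, b = 1.536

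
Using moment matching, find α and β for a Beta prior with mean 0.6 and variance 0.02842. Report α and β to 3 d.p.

α = 4.467, β = 2.978

Let s = α+β. The Beta variance is μ(1−μ)/(s+1).
So s+1 = μ(1−μ)/σ² = (0.6×0.4)/0.02842 = 0.24/0.02842 = 8.4448, giving s = 7.4448.
Then α = μs = 0.6×7.4448 = 4.467 and β = (1−μ)s = 0.4×7.4448 = 2.978.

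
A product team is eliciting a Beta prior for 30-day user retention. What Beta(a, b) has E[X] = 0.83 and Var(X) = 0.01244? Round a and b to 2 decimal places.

a = 8.58, b = 1.76

Write ν = a+b; then a = μν and Var = μ(1−μ)/(ν+1).
ν = μ(1−μ)/Var − 1 = 0.1411/0.01244 − 1 = 10.3424.
a = 0.83·10.3424 = 8.58, b = 0.17·10.3424 = 1.76.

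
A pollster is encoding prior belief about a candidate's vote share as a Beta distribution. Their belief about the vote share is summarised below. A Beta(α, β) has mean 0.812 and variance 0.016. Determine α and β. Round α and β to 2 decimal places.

By moment matching, α+β = μ(1−μ)/σ² − 1 = (0.812·0.188)/0.016 − 1 = 9.5410 − 1 = 8.5410.
Since α/(α+β) = μ, α = 0.812·8.5410 = 6.94 and β = 0.188·8.5410 = 1.61.

α = 6.94, β = 1.61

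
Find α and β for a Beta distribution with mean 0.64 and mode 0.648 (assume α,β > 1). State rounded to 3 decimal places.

Let s = α+β. Mean gives α = μs = 0.64s; mode gives (α−1)/(s−2) = 0.648.
Substituting: 0.64s − 1 = 0.648(s−2) = 0.648s − 1.296, so -0.008s = -0.296 and s = 37.0000.
Then α = 0.64×37.0000 = 23.680 and β = s−α = 13.320.

α = 23.680, β = 13.320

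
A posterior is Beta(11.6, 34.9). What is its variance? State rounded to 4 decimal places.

0.0039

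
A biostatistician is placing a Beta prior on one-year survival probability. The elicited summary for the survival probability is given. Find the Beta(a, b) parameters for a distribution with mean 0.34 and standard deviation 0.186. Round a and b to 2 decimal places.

σ² = 0.186² = 0.034596.
With s = a+b, Var = μ(1−μ)/(s+1), so s+1 = (0.34×0.66)/0.034596 = 6.4863 and s = 5.4863.
a = μs = 1.87, b = (1−μ)s = 3.62.

a = 1.87, b = 3.62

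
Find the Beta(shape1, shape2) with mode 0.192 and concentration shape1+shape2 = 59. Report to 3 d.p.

For shape1,shape2>1 the mode is (shape1−1)/(shape1+shape2−2), so shape1 = mode·(κ−2)+1 = 0.192×57+1 = 11.944.
And shape2 = (1−mode)·(κ−2)+1 = 0.808×57+1 = 47.056.

shape1 = 11.944, shape2 = 47.056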